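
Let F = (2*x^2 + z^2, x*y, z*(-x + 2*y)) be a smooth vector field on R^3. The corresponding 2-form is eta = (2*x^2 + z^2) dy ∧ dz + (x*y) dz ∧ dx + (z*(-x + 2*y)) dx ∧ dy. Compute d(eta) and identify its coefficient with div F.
d(eta) = (4*x + 2*y) dx ∧ dy ∧ dz; div F = 4*x + 2*y

For a 2-form in R^3 of the form above, applying d gives a 3-form with coefficient ∂P/∂x + ∂Q/∂y + ∂R/∂z:
  ∂P/∂x = 4*x
  ∂Q/∂y = x
  ∂R/∂z = -x + 2*y
Sum = 4*x + 2*y, which is exactly div F.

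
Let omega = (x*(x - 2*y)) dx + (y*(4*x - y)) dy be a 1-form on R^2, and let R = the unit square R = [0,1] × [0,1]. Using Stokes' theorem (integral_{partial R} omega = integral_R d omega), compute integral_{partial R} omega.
integral_(partial R) omega = 3

Stokes: integral_partial_R omega = integral_R d omega with d omega = (∂Q/∂x - ∂P/∂y) dx ∧ dy.
  ∂Q/∂x = 4*y
  ∂P/∂y = -2*x
  integrand = ∂Q/∂x - ∂P/∂y = 2*x + 4*y.
Integrating over R: integral_0^1 integral_0^1 (2*x + 4*y) dx dy = 3.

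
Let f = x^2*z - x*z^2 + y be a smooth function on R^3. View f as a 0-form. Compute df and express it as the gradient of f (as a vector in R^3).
df = (z*(2*x - z)) dx + (1) dy + (x*(x - 2*z)) dz; grad f = (z*(2*x - z), 1, x*(x - 2*z))

For a 0-form f, d f = (∂f/∂x) dx + (∂f/∂y) dy + (∂f/∂z) dz. The components of the vector representation are exactly the entries of grad f in Cartesian coordinates:
  ∂f/∂x = z*(2*x - z)
  ∂f/∂y = 1
  ∂f/∂z = x*(x - 2*z).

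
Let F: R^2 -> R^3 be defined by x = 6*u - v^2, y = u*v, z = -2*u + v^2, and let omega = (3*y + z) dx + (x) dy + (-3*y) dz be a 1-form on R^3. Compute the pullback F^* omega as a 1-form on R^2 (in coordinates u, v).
F^* omega = (30*u*v - 12*u - v^3 + 6*v^2) du + (6*u^2 - 13*u*v^2 + 4*u*v - 2*v^3) dv

Using F^*(f dg) = (f ∘ F) d(g ∘ F), substitute each coordinate x_i by F_i(u, v) in f_i, and replace dx_i by d F_i = (∂F_i/∂u) du + (∂F_i/∂v) dv.
  For the x component: f_1(F) = 3*u*v - 2*u + v^2; d F_1 = (6) du + (-2*v) dv
  For the y component: f_2(F) = 6*u - v^2; d F_2 = (v) du + (u) dv
  For the z component: f_3(F) = -3*u*v; d F_3 = (-2) du + (2*v) dv
Combining and collecting du, dv coefficients:
  coeff of du: 30*u*v - 12*u - v^3 + 6*v^2
  coeff of dv: 6*u^2 - 13*u*v^2 + 4*u*v - 2*v^3
F^* omega = (30*u*v - 12*u - v^3 + 6*v^2) du + (6*u^2 - 13*u*v^2 + 4*u*v - 2*v^3) dv.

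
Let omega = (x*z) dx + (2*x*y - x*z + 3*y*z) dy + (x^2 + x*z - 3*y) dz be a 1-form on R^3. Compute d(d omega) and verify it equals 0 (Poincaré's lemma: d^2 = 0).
d(d omega) = 0

Step 1: d omega = sum_{i<j} (∂f_j/∂x_i - ∂f_i/∂x_j) dx_i ∧ dx_j:
  coeff of dx ∧ dy: 2*y - z
  coeff of dx ∧ dz: x + z
  coeff of dy ∧ dz: x - 3*y - 3
Step 2: Apply d again to each 2-form coefficient. The only possible 3-form in R^3 is dx ∧ dy ∧ dz, with coefficient
  ∂(coeff of dy∧dz)/∂x - ∂(coeff of dx∧dz)/∂y + ∂(coeff of dx∧dy)/∂z
  = ∂/∂x (x - 3*y - 3) - ∂/∂y (x + z) + ∂/∂z (2*y - z).
Each of these terms simplifies to sums of mixed partials that cancel in pairs. The result is 0 (by equality of mixed partials for smooth functions — Schwarz / Clairaut).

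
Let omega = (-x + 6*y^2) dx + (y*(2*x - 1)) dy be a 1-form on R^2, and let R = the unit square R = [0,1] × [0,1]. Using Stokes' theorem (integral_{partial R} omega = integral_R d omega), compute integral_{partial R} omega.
integral_(partial R) omega = -5

Stokes: integral_partial_R omega = integral_R d omega with d omega = (∂Q/∂x - ∂P/∂y) dx ∧ dy.
  ∂Q/∂x = 2*y
  ∂P/∂y = 12*y
  integrand = ∂Q/∂x - ∂P/∂y = -10*y.
Integrating over R: integral_0^1 integral_0^1 (-10*y) dx dy = -5.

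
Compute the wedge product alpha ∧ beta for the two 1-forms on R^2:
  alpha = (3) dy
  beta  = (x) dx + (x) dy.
alpha ∧ beta = (-3*x) dx ∧ dy

Distribute the wedge, using dx_i ∧ dx_j = -dx_j ∧ dx_i and dx_i ∧ dx_i = 0. For each pair (i, j) with i < j, the coefficient of dx_i ∧ dx_j in alpha ∧ beta is (alpha_i * beta_j - alpha_j * beta_i). Collecting: alpha ∧ beta = (-3*x) dx ∧ dy.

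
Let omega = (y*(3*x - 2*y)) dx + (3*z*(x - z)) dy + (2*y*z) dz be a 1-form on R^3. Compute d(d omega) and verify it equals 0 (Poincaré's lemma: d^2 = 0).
d(d omega) = 0

Step 1: d omega = sum_{i<j} (∂f_j/∂x_i - ∂f_i/∂x_j) dx_i ∧ dx_j:
  coeff of dx ∧ dy: -3*x + 4*y + 3*z
  coeff of dx ∧ dz: 0
  coeff of dy ∧ dz: -3*x + 8*z
Step 2: Apply d again to each 2-form coefficient. The only possible 3-form in R^3 is dx ∧ dy ∧ dz, with coefficient
  ∂(coeff of dy∧dz)/∂x - ∂(coeff of dx∧dz)/∂y + ∂(coeff of dx∧dy)/∂z
  = ∂/∂x (-3*x + 8*z) - ∂/∂y (0) + ∂/∂z (-3*x + 4*y + 3*z).
Each of these terms simplifies to sums of mixed partials that cancel in pairs. The result is 0 (by equality of mixed partials for smooth functions — Schwarz / Clairaut).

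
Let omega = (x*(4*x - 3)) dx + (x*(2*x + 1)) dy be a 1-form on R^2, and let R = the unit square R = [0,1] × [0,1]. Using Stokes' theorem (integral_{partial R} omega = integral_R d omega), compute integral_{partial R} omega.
integral_(partial R) omega = 3

Stokes: integral_partial_R omega = integral_R d omega with d omega = (∂Q/∂x - ∂P/∂y) dx ∧ dy.
  ∂Q/∂x = 4*x + 1
  ∂P/∂y = 0
  integrand = ∂Q/∂x - ∂P/∂y = 4*x + 1.
Integrating over R: integral_0^1 integral_0^1 (4*x + 1) dx dy = 3.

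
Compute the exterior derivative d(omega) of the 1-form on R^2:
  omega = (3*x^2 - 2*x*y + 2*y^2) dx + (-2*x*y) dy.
d(omega) = (2*x - 6*y) dx ∧ dy

For a 1-form omega = sum_i f_i dx_i, the exterior derivative is
  d(omega) = sum_{i < j} (∂f_j/∂x_i - ∂f_i/∂x_j) dx_i ∧ dx_j.
  coefficient of dx ∧ dy: ∂f_2/∂x - ∂f_1/∂y = ∂(-2*x*y)/∂x - ∂(3*x^2 - 2*x*y + 2*y^2)/∂y = 2*x - 6*y
Assembling: d(omega) = (2*x - 6*y) dx ∧ dy.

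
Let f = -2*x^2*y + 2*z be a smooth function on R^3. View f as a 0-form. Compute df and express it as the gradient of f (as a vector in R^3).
df = (-4*x*y) dx + (-2*x^2) dy + (2) dz; grad f = (-4*x*y, -2*x^2, 2)

For a 0-form f, d f = (∂f/∂x) dx + (∂f/∂y) dy + (∂f/∂z) dz. The components of the vector representation are exactly the entries of grad f in Cartesian coordinates:
  ∂f/∂x = -4*x*y
  ∂f/∂y = -2*x^2
  ∂f/∂z = 2.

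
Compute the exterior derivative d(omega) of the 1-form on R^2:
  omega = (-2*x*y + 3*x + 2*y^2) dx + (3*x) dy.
d(omega) = (2*x - 4*y + 3) dx ∧ dy

For a 1-form omega = sum_i f_i dx_i, the exterior derivative is
  d(omega) = sum_{i < j} (∂f_j/∂x_i - ∂f_i/∂x_j) dx_i ∧ dx_j.
  coefficient of dx ∧ dy: ∂f_2/∂x - ∂f_1/∂y = ∂(3*x)/∂x - ∂(-2*x*y + 3*x + 2*y^2)/∂y = 2*x - 4*y + 3
Assembling: d(omega) = (2*x - 4*y + 3) dx ∧ dy.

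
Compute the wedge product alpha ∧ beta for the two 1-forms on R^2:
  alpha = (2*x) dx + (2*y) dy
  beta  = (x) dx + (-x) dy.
alpha ∧ beta = (-2*x*(x + y)) dx ∧ dy

Distribute the wedge, using dx_i ∧ dx_j = -dx_j ∧ dx_i and dx_i ∧ dx_i = 0. For each pair (i, j) with i < j, the coefficient of dx_i ∧ dx_j in alpha ∧ beta is (alpha_i * beta_j - alpha_j * beta_i). Collecting: alpha ∧ beta = (-2*x*(x + y)) dx ∧ dy.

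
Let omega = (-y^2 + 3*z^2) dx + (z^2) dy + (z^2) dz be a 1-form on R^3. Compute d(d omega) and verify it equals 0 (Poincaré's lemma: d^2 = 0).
d(d omega) = 0

Step 1: d omega = sum_{i<j} (∂f_j/∂x_i - ∂f_i/∂x_j) dx_i ∧ dx_j:
  coeff of dx ∧ dy: 2*y
  coeff of dx ∧ dz: -6*z
  coeff of dy ∧ dz: -2*z
Step 2: Apply d again to each 2-form coefficient. The only possible 3-form in R^3 is dx ∧ dy ∧ dz, with coefficient
  ∂(coeff of dy∧dz)/∂x - ∂(coeff of dx∧dz)/∂y + ∂(coeff of dx∧dy)/∂z
  = ∂/∂x (-2*z) - ∂/∂y (-6*z) + ∂/∂z (2*y).
Each of these terms simplifies to sums of mixed partials that cancel in pairs. The result is 0 (by equality of mixed partials for smooth functions — Schwarz / Clairaut).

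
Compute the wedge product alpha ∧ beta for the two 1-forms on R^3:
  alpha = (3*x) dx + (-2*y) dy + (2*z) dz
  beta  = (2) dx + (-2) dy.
alpha ∧ beta = (-6*x + 4*y) dx ∧ dy + (-4*z) dx ∧ dz + (4*z) dy ∧ dz

Distribute the wedge, using dx_i ∧ dx_j = -dx_j ∧ dx_i and dx_i ∧ dx_i = 0. For each pair (i, j) with i < j, the coefficient of dx_i ∧ dx_j in alpha ∧ beta is (alpha_i * beta_j - alpha_j * beta_i). Collecting: alpha ∧ beta = (-6*x + 4*y) dx ∧ dy + (-4*z) dx ∧ dz + (4*z) dy ∧ dz.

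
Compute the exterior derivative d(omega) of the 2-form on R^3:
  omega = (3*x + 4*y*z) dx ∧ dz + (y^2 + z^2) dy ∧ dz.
d(omega) = (-4*z) dx ∧ dy ∧ dz

For a 2-form omega = sum_{i<j} g_{ij} dx_i ∧ dx_j, the exterior derivative is
  d(omega) = sum_{i<j} d(g_{ij}) ∧ dx_i ∧ dx_j = sum_{i<j, k} (∂g_{ij}/∂x_k) dx_k ∧ dx_i ∧ dx_j.
Expand each term, using dx_k ∧ dx_i ∧ dx_j = sgn(permutation) dx_{(a)} ∧ dx_{(b)} ∧ dx_{(c)} with (a < b < c) sorted:
  d(3*x + 4*y*z) includes (∂/∂y)(3*x + 4*y*z) dy = (4*z) dy, which multiplied by dx ∧ dz gives (-4*z) dx ∧ dy ∧ dz
Collecting like 3-forms: d(omega) = (-4*z) dx ∧ dy ∧ dz.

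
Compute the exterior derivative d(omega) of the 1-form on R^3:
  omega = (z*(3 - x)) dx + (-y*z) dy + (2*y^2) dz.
d(omega) = (x - 3) dx ∧ dz + (5*y) dy ∧ dz

For a 1-form omega = sum_i f_i dx_i, the exterior derivative is
  d(omega) = sum_{i < j} (∂f_j/∂x_i - ∂f_i/∂x_j) dx_i ∧ dx_j.
  coefficient of dx ∧ dz: ∂f_3/∂x - ∂f_1/∂z = ∂(2*y^2)/∂x - ∂(z*(3 - x))/∂z = x - 3
  coefficient of dy ∧ dz: ∂f_3/∂y - ∂f_2/∂z = ∂(2*y^2)/∂y - ∂(-y*z)/∂z = 5*y
Assembling: d(omega) = (x - 3) dx ∧ dz + (5*y) dy ∧ dz.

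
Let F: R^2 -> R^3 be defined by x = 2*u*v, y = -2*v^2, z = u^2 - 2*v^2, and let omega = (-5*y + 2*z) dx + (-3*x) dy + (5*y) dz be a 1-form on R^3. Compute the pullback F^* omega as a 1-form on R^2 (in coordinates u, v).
F^* omega = (4*v*(u^2 - 5*u*v + 3*v^2)) du + (4*u^3 + 36*u*v^2 + 40*v^3) dv

Using F^*(f dg) = (f ∘ F) d(g ∘ F), substitute each coordinate x_i by F_i(u, v) in f_i, and replace dx_i by d F_i = (∂F_i/∂u) du + (∂F_i/∂v) dv.
  For the x component: f_1(F) = 2*u^2 + 6*v^2; d F_1 = (2*v) du + (2*u) dv
  For the y component: f_2(F) = -6*u*v; d F_2 = (0) du + (-4*v) dv
  For the z component: f_3(F) = -10*v^2; d F_3 = (2*u) du + (-4*v) dv
Combining and collecting du, dv coefficients:
  coeff of du: 4*v*(u^2 - 5*u*v + 3*v^2)
  coeff of dv: 4*u^3 + 36*u*v^2 + 40*v^3
F^* omega = (4*v*(u^2 - 5*u*v + 3*v^2)) du + (4*u^3 + 36*u*v^2 + 40*v^3) dv.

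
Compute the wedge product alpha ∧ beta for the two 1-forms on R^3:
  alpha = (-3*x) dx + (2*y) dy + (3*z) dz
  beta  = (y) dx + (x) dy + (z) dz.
alpha ∧ beta = (-3*x^2 - 2*y^2) dx ∧ dy + (-3*z*(x + y)) dx ∧ dz + (z*(-3*x + 2*y)) dy ∧ dz

Distribute the wedge, using dx_i ∧ dx_j = -dx_j ∧ dx_i and dx_i ∧ dx_i = 0. For each pair (i, j) with i < j, the coefficient of dx_i ∧ dx_j in alpha ∧ beta is (alpha_i * beta_j - alpha_j * beta_i). Collecting: alpha ∧ beta = (-3*x^2 - 2*y^2) dx ∧ dy + (-3*z*(x + y)) dx ∧ dz + (z*(-3*x + 2*y)) dy ∧ dz.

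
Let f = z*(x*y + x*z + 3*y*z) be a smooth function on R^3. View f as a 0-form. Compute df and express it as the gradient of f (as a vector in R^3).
df = (z*(y + z)) dx + (z*(x + 3*z)) dy + (x*y + 2*x*z + 6*y*z) dz; grad f = (z*(y + z), z*(x + 3*z), x*y + 2*x*z + 6*y*z)

For a 0-form f, d f = (∂f/∂x) dx + (∂f/∂y) dy + (∂f/∂z) dz. The components of the vector representation are exactly the entries of grad f in Cartesian coordinates:
  ∂f/∂x = z*(y + z)
  ∂f/∂y = z*(x + 3*z)
  ∂f/∂z = x*y + 2*x*z + 6*y*z.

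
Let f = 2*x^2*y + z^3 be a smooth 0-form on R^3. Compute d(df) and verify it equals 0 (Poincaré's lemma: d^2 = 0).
d(df) = 0

Step 1: df = sum_i (∂f/∂x_i) dx_i = (4*x*y) dx + (2*x^2) dy + (3*z^2) dz.
Step 2: Apply d again. Using the 1-form formula, the coefficient of dx ∧ dy in d(df) is ∂^2 f/∂x ∂y - ∂^2 f/∂y ∂x = (4*x) - (4*x) = 0 (equality of mixed partials for smooth f).
Similarly for dx ∧ dz and dy ∧ dz — all coefficients vanish. So d(df) = 0.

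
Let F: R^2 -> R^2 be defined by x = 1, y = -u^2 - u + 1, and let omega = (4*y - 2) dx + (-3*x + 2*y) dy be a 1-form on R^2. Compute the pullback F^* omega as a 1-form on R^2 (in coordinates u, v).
F^* omega = (4*u^3 + 6*u^2 + 4*u + 1) du

Using F^*(f dg) = (f ∘ F) d(g ∘ F), substitute each coordinate x_i by F_i(u, v) in f_i, and replace dx_i by d F_i = (∂F_i/∂u) du + (∂F_i/∂v) dv.
  For the x component: f_1(F) = -4*u^2 - 4*u + 2; d F_1 = (0) du + (0) dv
  For the y component: f_2(F) = -2*u^2 - 2*u - 1; d F_2 = (-2*u - 1) du + (0) dv
Combining and collecting du, dv coefficients:
  coeff of du: 4*u^3 + 6*u^2 + 4*u + 1
  coeff of dv: 0
F^* omega = (4*u^3 + 6*u^2 + 4*u + 1) du.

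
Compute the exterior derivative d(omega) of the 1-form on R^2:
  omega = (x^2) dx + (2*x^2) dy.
d(omega) = (4*x) dx ∧ dy

For a 1-form omega = sum_i f_i dx_i, the exterior derivative is
  d(omega) = sum_{i < j} (∂f_j/∂x_i - ∂f_i/∂x_j) dx_i ∧ dx_j.
  coefficient of dx ∧ dy: ∂f_2/∂x - ∂f_1/∂y = ∂(2*x^2)/∂x - ∂(x^2)/∂y = 4*x
Assembling: d(omega) = (4*x) dx ∧ dy.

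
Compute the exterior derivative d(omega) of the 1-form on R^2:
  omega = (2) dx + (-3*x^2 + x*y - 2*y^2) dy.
d(omega) = (-6*x + y) dx ∧ dy

For a 1-form omega = sum_i f_i dx_i, the exterior derivative is
  d(omega) = sum_{i < j} (∂f_j/∂x_i - ∂f_i/∂x_j) dx_i ∧ dx_j.
  coefficient of dx ∧ dy: ∂f_2/∂x - ∂f_1/∂y = ∂(-3*x^2 + x*y - 2*y^2)/∂x - ∂(2)/∂y = -6*x + y
Assembling: d(omega) = (-6*x + y) dx ∧ dy.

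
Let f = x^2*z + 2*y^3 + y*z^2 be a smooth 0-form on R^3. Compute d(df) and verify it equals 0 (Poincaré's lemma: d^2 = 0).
d(df) = 0

Step 1: df = sum_i (∂f/∂x_i) dx_i = (2*x*z) dx + (6*y^2 + z^2) dy + (x^2 + 2*y*z) dz.
Step 2: Apply d again. Using the 1-form formula, the coefficient of dx ∧ dy in d(df) is ∂^2 f/∂x ∂y - ∂^2 f/∂y ∂x = (0) - (0) = 0 (equality of mixed partials for smooth f).
Similarly for dx ∧ dz and dy ∧ dz — all coefficients vanish. So d(df) = 0.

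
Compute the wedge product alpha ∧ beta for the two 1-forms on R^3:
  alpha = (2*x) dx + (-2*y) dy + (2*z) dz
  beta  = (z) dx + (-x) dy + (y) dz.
alpha ∧ beta = (-2*x^2 + 2*y*z) dx ∧ dy + (2*x*y - 2*z^2) dx ∧ dz + (2*x*z - 2*y^2) dy ∧ dz

Distribute the wedge, using dx_i ∧ dx_j = -dx_j ∧ dx_i and dx_i ∧ dx_i = 0. For each pair (i, j) with i < j, the coefficient of dx_i ∧ dx_j in alpha ∧ beta is (alpha_i * beta_j - alpha_j * beta_i). Collecting: alpha ∧ beta = (-2*x^2 + 2*y*z) dx ∧ dy + (2*x*y - 2*z^2) dx ∧ dz + (2*x*z - 2*y^2) dy ∧ dz.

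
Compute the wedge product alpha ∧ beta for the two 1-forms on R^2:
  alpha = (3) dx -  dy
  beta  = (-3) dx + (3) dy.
alpha ∧ beta = (6) dx ∧ dy

Distribute the wedge, using dx_i ∧ dx_j = -dx_j ∧ dx_i and dx_i ∧ dx_i = 0. For each pair (i, j) with i < j, the coefficient of dx_i ∧ dx_j in alpha ∧ beta is (alpha_i * beta_j - alpha_j * beta_i). Collecting: alpha ∧ beta = (6) dx ∧ dy.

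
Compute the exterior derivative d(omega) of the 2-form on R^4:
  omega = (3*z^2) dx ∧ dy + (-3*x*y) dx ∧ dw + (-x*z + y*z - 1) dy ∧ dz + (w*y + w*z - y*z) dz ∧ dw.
d(omega) = (5*z) dx ∧ dy ∧ dz + (3*x) dx ∧ dy ∧ dw + (w - z) dy ∧ dz ∧ dw

For a 2-form omega = sum_{i<j} g_{ij} dx_i ∧ dx_j, the exterior derivative is
  d(omega) = sum_{i<j} d(g_{ij}) ∧ dx_i ∧ dx_j = sum_{i<j, k} (∂g_{ij}/∂x_k) dx_k ∧ dx_i ∧ dx_j.
Expand each term, using dx_k ∧ dx_i ∧ dx_j = sgn(permutation) dx_{(a)} ∧ dx_{(b)} ∧ dx_{(c)} with (a < b < c) sorted:
  d(3*z^2) includes (∂/∂z)(3*z^2) dz = (6*z) dz, which multiplied by dx ∧ dy gives (6*z) dx ∧ dy ∧ dz
  d(-3*x*y) includes (∂/∂y)(-3*x*y) dy = (-3*x) dy, which multiplied by dx ∧ dw gives (3*x) dx ∧ dy ∧ dw
  d(-x*z + y*z - 1) includes (∂/∂x)(-x*z + y*z - 1) dx = (-z) dx, which multiplied by dy ∧ dz gives (-z) dx ∧ dy ∧ dz
  d(w*y + w*z - y*z) includes (∂/∂y)(w*y + w*z - y*z) dy = (w - z) dy, which multiplied by dz ∧ dw gives (w - z) dy ∧ dz ∧ dw
Collecting like 3-forms: d(omega) = (5*z) dx ∧ dy ∧ dz + (3*x) dx ∧ dy ∧ dw + (w - z) dy ∧ dz ∧ dw.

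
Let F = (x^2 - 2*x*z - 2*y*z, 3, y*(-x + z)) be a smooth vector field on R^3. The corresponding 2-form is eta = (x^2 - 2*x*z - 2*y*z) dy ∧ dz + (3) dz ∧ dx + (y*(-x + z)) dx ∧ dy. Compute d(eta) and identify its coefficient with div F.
d(eta) = (2*x + y - 2*z) dx ∧ dy ∧ dz; div F = 2*x + y - 2*z

For a 2-form in R^3 of the form above, applying d gives a 3-form with coefficient ∂P/∂x + ∂Q/∂y + ∂R/∂z:
  ∂P/∂x = 2*x - 2*z
  ∂Q/∂y = 0
  ∂R/∂z = y
Sum = 2*x + y - 2*z, which is exactly div F.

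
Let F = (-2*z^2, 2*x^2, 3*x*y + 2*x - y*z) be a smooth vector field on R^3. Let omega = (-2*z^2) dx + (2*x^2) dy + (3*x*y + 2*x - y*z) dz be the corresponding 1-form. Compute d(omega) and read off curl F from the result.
d(omega) = (3*x - z) dy ∧ dz + (-3*y - 4*z - 2) dz ∧ dx + (4*x) dx ∧ dy; curl F = (3*x - z, -3*y - 4*z - 2, 4*x)

d omega = sum_{i<j} (∂f_j/∂x_i - ∂f_i/∂x_j) dx_i ∧ dx_j. Under the identification (dy ∧ dz, dz ∧ dx, dx ∧ dy) ↔ (e_x, e_y, e_z), the coefficients are exactly the components of curl F. Compute:
  ∂R/∂y - ∂Q/∂z = (3*x - z) - (0) = 3*x - z
  ∂P/∂z - ∂R/∂x = (-4*z) - (3*y + 2) = -3*y - 4*z - 2
  ∂Q/∂x - ∂P/∂y = (4*x) - (0) = 4*x.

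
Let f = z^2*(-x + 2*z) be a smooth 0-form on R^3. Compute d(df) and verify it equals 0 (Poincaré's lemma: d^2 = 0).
d(df) = 0

Step 1: df = sum_i (∂f/∂x_i) dx_i = (-z^2) dx + (0) dy + (2*z*(-x + 3*z)) dz.
Step 2: Apply d again. Using the 1-form formula, the coefficient of dx ∧ dy in d(df) is ∂^2 f/∂x ∂y - ∂^2 f/∂y ∂x = (0) - (0) = 0 (equality of mixed partials for smooth f).
Similarly for dx ∧ dz and dy ∧ dz — all coefficients vanish. So d(df) = 0.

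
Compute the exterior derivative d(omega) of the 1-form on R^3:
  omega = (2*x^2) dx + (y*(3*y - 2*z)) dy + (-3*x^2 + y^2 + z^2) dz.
d(omega) = (-6*x) dx ∧ dz + (4*y) dy ∧ dz

For a 1-form omega = sum_i f_i dx_i, the exterior derivative is
  d(omega) = sum_{i < j} (∂f_j/∂x_i - ∂f_i/∂x_j) dx_i ∧ dx_j.
  coefficient of dx ∧ dz: ∂f_3/∂x - ∂f_1/∂z = ∂(-3*x^2 + y^2 + z^2)/∂x - ∂(2*x^2)/∂z = -6*x
  coefficient of dy ∧ dz: ∂f_3/∂y - ∂f_2/∂z = ∂(-3*x^2 + y^2 + z^2)/∂y - ∂(y*(3*y - 2*z))/∂z = 4*y
Assembling: d(omega) = (-6*x) dx ∧ dz + (4*y) dy ∧ dz.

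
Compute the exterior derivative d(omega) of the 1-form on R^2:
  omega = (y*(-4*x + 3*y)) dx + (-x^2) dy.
d(omega) = (2*x - 6*y) dx ∧ dy

For a 1-form omega = sum_i f_i dx_i, the exterior derivative is
  d(omega) = sum_{i < j} (∂f_j/∂x_i - ∂f_i/∂x_j) dx_i ∧ dx_j.
  coefficient of dx ∧ dy: ∂f_2/∂x - ∂f_1/∂y = ∂(-x^2)/∂x - ∂(y*(-4*x + 3*y))/∂y = 2*x - 6*y
Assembling: d(omega) = (2*x - 6*y) dx ∧ dy.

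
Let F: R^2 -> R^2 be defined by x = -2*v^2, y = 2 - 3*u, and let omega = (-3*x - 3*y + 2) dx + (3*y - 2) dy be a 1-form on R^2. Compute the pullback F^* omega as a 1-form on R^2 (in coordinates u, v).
F^* omega = (27*u - 12) du + (4*v*(-9*u - 6*v^2 + 4)) dv

Using F^*(f dg) = (f ∘ F) d(g ∘ F), substitute each coordinate x_i by F_i(u, v) in f_i, and replace dx_i by d F_i = (∂F_i/∂u) du + (∂F_i/∂v) dv.
  For the x component: f_1(F) = 9*u + 6*v^2 - 4; d F_1 = (0) du + (-4*v) dv
  For the y component: f_2(F) = 4 - 9*u; d F_2 = (-3) du + (0) dv
Combining and collecting du, dv coefficients:
  coeff of du: 27*u - 12
  coeff of dv: 4*v*(-9*u - 6*v^2 + 4)
F^* omega = (27*u - 12) du + (4*v*(-9*u - 6*v^2 + 4)) dv.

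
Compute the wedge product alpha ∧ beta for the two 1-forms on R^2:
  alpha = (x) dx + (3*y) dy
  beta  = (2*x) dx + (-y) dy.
alpha ∧ beta = (-7*x*y) dx ∧ dy

Distribute the wedge, using dx_i ∧ dx_j = -dx_j ∧ dx_i and dx_i ∧ dx_i = 0. For each pair (i, j) with i < j, the coefficient of dx_i ∧ dx_j in alpha ∧ beta is (alpha_i * beta_j - alpha_j * beta_i). Collecting: alpha ∧ beta = (-7*x*y) dx ∧ dy.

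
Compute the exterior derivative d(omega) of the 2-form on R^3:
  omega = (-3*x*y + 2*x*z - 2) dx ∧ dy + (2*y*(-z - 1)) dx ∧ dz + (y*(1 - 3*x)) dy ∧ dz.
d(omega) = (2*x - 3*y + 2*z + 2) dx ∧ dy ∧ dz

For a 2-form omega = sum_{i<j} g_{ij} dx_i ∧ dx_j, the exterior derivative is
  d(omega) = sum_{i<j} d(g_{ij}) ∧ dx_i ∧ dx_j = sum_{i<j, k} (∂g_{ij}/∂x_k) dx_k ∧ dx_i ∧ dx_j.
Expand each term, using dx_k ∧ dx_i ∧ dx_j = sgn(permutation) dx_{(a)} ∧ dx_{(b)} ∧ dx_{(c)} with (a < b < c) sorted:
  d(-3*x*y + 2*x*z - 2) includes (∂/∂z)(-3*x*y + 2*x*z - 2) dz = (2*x) dz, which multiplied by dx ∧ dy gives (2*x) dx ∧ dy ∧ dz
  d(2*y*(-z - 1)) includes (∂/∂y)(2*y*(-z - 1)) dy = (-2*z - 2) dy, which multiplied by dx ∧ dz gives (2*z + 2) dx ∧ dy ∧ dz
  d(y*(1 - 3*x)) includes (∂/∂x)(y*(1 - 3*x)) dx = (-3*y) dx, which multiplied by dy ∧ dz gives (-3*y) dx ∧ dy ∧ dz
Collecting like 3-forms: d(omega) = (2*x - 3*y + 2*z + 2) dx ∧ dy ∧ dz.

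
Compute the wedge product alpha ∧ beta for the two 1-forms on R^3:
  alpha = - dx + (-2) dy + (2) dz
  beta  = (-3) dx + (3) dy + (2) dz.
alpha ∧ beta = (-9) dx ∧ dy + (4) dx ∧ dz + (-10) dy ∧ dz

Distribute the wedge, using dx_i ∧ dx_j = -dx_j ∧ dx_i and dx_i ∧ dx_i = 0. For each pair (i, j) with i < j, the coefficient of dx_i ∧ dx_j in alpha ∧ beta is (alpha_i * beta_j - alpha_j * beta_i). Collecting: alpha ∧ beta = (-9) dx ∧ dy + (4) dx ∧ dz + (-10) dy ∧ dz.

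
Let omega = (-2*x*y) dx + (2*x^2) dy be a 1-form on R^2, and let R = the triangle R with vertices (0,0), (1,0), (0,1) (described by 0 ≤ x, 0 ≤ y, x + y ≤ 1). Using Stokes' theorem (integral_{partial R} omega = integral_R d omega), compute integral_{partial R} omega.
integral_(partial R) omega = 1

Stokes: integral_partial_R omega = integral_R d omega with d omega = (∂Q/∂x - ∂P/∂y) dx ∧ dy.
  ∂Q/∂x = 4*x
  ∂P/∂y = -2*x
  integrand = ∂Q/∂x - ∂P/∂y = 6*x.
Integrating over R: integral_0^1 integral_0^{1-x} (6*x) dy dx = 1.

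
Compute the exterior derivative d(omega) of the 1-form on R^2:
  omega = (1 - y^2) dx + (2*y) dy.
d(omega) = (2*y) dx ∧ dy

For a 1-form omega = sum_i f_i dx_i, the exterior derivative is
  d(omega) = sum_{i < j} (∂f_j/∂x_i - ∂f_i/∂x_j) dx_i ∧ dx_j.
  coefficient of dx ∧ dy: ∂f_2/∂x - ∂f_1/∂y = ∂(2*y)/∂x - ∂(1 - y^2)/∂y = 2*y
Assembling: d(omega) = (2*y) dx ∧ dy.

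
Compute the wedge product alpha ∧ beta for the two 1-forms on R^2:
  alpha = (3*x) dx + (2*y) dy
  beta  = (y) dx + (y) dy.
alpha ∧ beta = (y*(3*x - 2*y)) dx ∧ dy

Distribute the wedge, using dx_i ∧ dx_j = -dx_j ∧ dx_i and dx_i ∧ dx_i = 0. For each pair (i, j) with i < j, the coefficient of dx_i ∧ dx_j in alpha ∧ beta is (alpha_i * beta_j - alpha_j * beta_i). Collecting: alpha ∧ beta = (y*(3*x - 2*y)) dx ∧ dy.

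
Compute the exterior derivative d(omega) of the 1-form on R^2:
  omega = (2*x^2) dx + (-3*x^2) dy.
d(omega) = (-6*x) dx ∧ dy

For a 1-form omega = sum_i f_i dx_i, the exterior derivative is
  d(omega) = sum_{i < j} (∂f_j/∂x_i - ∂f_i/∂x_j) dx_i ∧ dx_j.
  coefficient of dx ∧ dy: ∂f_2/∂x - ∂f_1/∂y = ∂(-3*x^2)/∂x - ∂(2*x^2)/∂y = -6*x
Assembling: d(omega) = (-6*x) dx ∧ dy.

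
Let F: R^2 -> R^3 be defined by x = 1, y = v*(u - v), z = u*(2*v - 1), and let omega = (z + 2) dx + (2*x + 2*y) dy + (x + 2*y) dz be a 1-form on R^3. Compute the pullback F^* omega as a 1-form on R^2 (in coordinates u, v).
F^* omega = (6*u*v^2 - 2*u*v - 6*v^3 + 2*v^2 + 4*v - 1) du + (6*u^2*v - 10*u*v^2 + 4*u + 4*v^3 - 4*v) dv

Using F^*(f dg) = (f ∘ F) d(g ∘ F), substitute each coordinate x_i by F_i(u, v) in f_i, and replace dx_i by d F_i = (∂F_i/∂u) du + (∂F_i/∂v) dv.
  For the x component: f_1(F) = 2*u*v - u + 2; d F_1 = (0) du + (0) dv
  For the y component: f_2(F) = 2*u*v - 2*v^2 + 2; d F_2 = (v) du + (u - 2*v) dv
  For the z component: f_3(F) = 2*u*v - 2*v^2 + 1; d F_3 = (2*v - 1) du + (2*u) dv
Combining and collecting du, dv coefficients:
  coeff of du: 6*u*v^2 - 2*u*v - 6*v^3 + 2*v^2 + 4*v - 1
  coeff of dv: 6*u^2*v - 10*u*v^2 + 4*u + 4*v^3 - 4*v
F^* omega = (6*u*v^2 - 2*u*v - 6*v^3 + 2*v^2 + 4*v - 1) du + (6*u^2*v - 10*u*v^2 + 4*u + 4*v^3 - 4*v) dv.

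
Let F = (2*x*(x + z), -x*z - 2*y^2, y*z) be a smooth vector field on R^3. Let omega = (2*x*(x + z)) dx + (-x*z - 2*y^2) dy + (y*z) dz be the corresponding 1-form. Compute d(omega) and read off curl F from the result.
d(omega) = (x + z) dy ∧ dz + (2*x) dz ∧ dx + (-z) dx ∧ dy; curl F = (x + z, 2*x, -z)

d omega = sum_{i<j} (∂f_j/∂x_i - ∂f_i/∂x_j) dx_i ∧ dx_j. Under the identification (dy ∧ dz, dz ∧ dx, dx ∧ dy) ↔ (e_x, e_y, e_z), the coefficients are exactly the components of curl F. Compute:
  ∂R/∂y - ∂Q/∂z = (z) - (-x) = x + z
  ∂P/∂z - ∂R/∂x = (2*x) - (0) = 2*x
  ∂Q/∂x - ∂P/∂y = (-z) - (0) = -z.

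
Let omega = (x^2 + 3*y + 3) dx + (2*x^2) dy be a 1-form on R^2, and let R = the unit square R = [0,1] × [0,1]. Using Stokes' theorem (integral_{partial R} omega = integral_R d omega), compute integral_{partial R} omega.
integral_(partial R) omega = -1

Stokes: integral_partial_R omega = integral_R d omega with d omega = (∂Q/∂x - ∂P/∂y) dx ∧ dy.
  ∂Q/∂x = 4*x
  ∂P/∂y = 3
  integrand = ∂Q/∂x - ∂P/∂y = 4*x - 3.
Integrating over R: integral_0^1 integral_0^1 (4*x - 3) dx dy = -1.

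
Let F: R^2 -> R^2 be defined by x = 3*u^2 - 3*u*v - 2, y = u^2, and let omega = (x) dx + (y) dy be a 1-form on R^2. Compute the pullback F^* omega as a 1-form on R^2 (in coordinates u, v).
F^* omega = (20*u^3 - 27*u^2*v + 9*u*v^2 - 12*u + 6*v) du + (3*u*(-3*u^2 + 3*u*v + 2)) dv

Using F^*(f dg) = (f ∘ F) d(g ∘ F), substitute each coordinate x_i by F_i(u, v) in f_i, and replace dx_i by d F_i = (∂F_i/∂u) du + (∂F_i/∂v) dv.
  For the x component: f_1(F) = 3*u^2 - 3*u*v - 2; d F_1 = (6*u - 3*v) du + (-3*u) dv
  For the y component: f_2(F) = u^2; d F_2 = (2*u) du + (0) dv
Combining and collecting du, dv coefficients:
  coeff of du: 20*u^3 - 27*u^2*v + 9*u*v^2 - 12*u + 6*v
  coeff of dv: 3*u*(-3*u^2 + 3*u*v + 2)
F^* omega = (20*u^3 - 27*u^2*v + 9*u*v^2 - 12*u + 6*v) du + (3*u*(-3*u^2 + 3*u*v + 2)) dv.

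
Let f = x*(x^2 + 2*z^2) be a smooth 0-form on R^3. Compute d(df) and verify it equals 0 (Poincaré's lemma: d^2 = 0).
d(df) = 0

Step 1: df = sum_i (∂f/∂x_i) dx_i = (3*x^2 + 2*z^2) dx + (0) dy + (4*x*z) dz.
Step 2: Apply d again. Using the 1-form formula, the coefficient of dx ∧ dy in d(df) is ∂^2 f/∂x ∂y - ∂^2 f/∂y ∂x = (0) - (0) = 0 (equality of mixed partials for smooth f).
Similarly for dx ∧ dz and dy ∧ dz — all coefficients vanish. So d(df) = 0.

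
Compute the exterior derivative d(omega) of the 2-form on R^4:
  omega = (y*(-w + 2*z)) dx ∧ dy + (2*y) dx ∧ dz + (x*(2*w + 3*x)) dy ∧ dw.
d(omega) = (2*y - 2) dx ∧ dy ∧ dz + (2*w + 6*x - y) dx ∧ dy ∧ dw

For a 2-form omega = sum_{i<j} g_{ij} dx_i ∧ dx_j, the exterior derivative is
  d(omega) = sum_{i<j} d(g_{ij}) ∧ dx_i ∧ dx_j = sum_{i<j, k} (∂g_{ij}/∂x_k) dx_k ∧ dx_i ∧ dx_j.
Expand each term, using dx_k ∧ dx_i ∧ dx_j = sgn(permutation) dx_{(a)} ∧ dx_{(b)} ∧ dx_{(c)} with (a < b < c) sorted:
  d(y*(-w + 2*z)) includes (∂/∂z)(y*(-w + 2*z)) dz = (2*y) dz, which multiplied by dx ∧ dy gives (2*y) dx ∧ dy ∧ dz
  d(y*(-w + 2*z)) includes (∂/∂w)(y*(-w + 2*z)) dw = (-y) dw, which multiplied by dx ∧ dy gives (-y) dx ∧ dy ∧ dw
  d(2*y) includes (∂/∂y)(2*y) dy = (2) dy, which multiplied by dx ∧ dz gives (-2) dx ∧ dy ∧ dz
  d(x*(2*w + 3*x)) includes (∂/∂x)(x*(2*w + 3*x)) dx = (2*w + 6*x) dx, which multiplied by dy ∧ dw gives (2*w + 6*x) dx ∧ dy ∧ dw
Collecting like 3-forms: d(omega) = (2*y - 2) dx ∧ dy ∧ dz + (2*w + 6*x - y) dx ∧ dy ∧ dw.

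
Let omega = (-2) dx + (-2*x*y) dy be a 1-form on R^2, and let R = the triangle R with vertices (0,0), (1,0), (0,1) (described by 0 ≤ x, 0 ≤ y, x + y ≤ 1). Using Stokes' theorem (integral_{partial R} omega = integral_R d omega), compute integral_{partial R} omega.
integral_(partial R) omega = -1/3

Stokes: integral_partial_R omega = integral_R d omega with d omega = (∂Q/∂x - ∂P/∂y) dx ∧ dy.
  ∂Q/∂x = -2*y
  ∂P/∂y = 0
  integrand = ∂Q/∂x - ∂P/∂y = -2*y.
Integrating over R: integral_0^1 integral_0^{1-x} (-2*y) dy dx = -1/3.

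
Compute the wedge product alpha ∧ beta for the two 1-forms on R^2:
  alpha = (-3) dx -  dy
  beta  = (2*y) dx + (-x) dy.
alpha ∧ beta = (3*x + 2*y) dx ∧ dy

Distribute the wedge, using dx_i ∧ dx_j = -dx_j ∧ dx_i and dx_i ∧ dx_i = 0. For each pair (i, j) with i < j, the coefficient of dx_i ∧ dx_j in alpha ∧ beta is (alpha_i * beta_j - alpha_j * beta_i). Collecting: alpha ∧ beta = (3*x + 2*y) dx ∧ dy.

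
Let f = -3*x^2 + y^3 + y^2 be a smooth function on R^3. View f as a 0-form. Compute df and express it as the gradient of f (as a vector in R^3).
df = (-6*x) dx + (y*(3*y + 2)) dy + (0) dz; grad f = (-6*x, y*(3*y + 2), 0)

For a 0-form f, d f = (∂f/∂x) dx + (∂f/∂y) dy + (∂f/∂z) dz. The components of the vector representation are exactly the entries of grad f in Cartesian coordinates:
  ∂f/∂x = -6*x
  ∂f/∂y = y*(3*y + 2)
  ∂f/∂z = 0.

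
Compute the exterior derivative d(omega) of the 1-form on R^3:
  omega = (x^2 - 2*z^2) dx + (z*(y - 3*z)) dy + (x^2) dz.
d(omega) = (2*x + 4*z) dx ∧ dz + (-y + 6*z) dy ∧ dz

For a 1-form omega = sum_i f_i dx_i, the exterior derivative is
  d(omega) = sum_{i < j} (∂f_j/∂x_i - ∂f_i/∂x_j) dx_i ∧ dx_j.
  coefficient of dx ∧ dz: ∂f_3/∂x - ∂f_1/∂z = ∂(x^2)/∂x - ∂(x^2 - 2*z^2)/∂z = 2*x + 4*z
  coefficient of dy ∧ dz: ∂f_3/∂y - ∂f_2/∂z = ∂(x^2)/∂y - ∂(z*(y - 3*z))/∂z = -y + 6*z
Assembling: d(omega) = (2*x + 4*z) dx ∧ dz + (-y + 6*z) dy ∧ dz.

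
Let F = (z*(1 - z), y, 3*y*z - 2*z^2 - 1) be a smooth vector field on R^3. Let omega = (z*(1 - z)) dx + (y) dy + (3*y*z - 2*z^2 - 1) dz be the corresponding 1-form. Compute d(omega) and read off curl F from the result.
d(omega) = (3*z) dy ∧ dz + (1 - 2*z) dz ∧ dx + (0) dx ∧ dy; curl F = (3*z, 1 - 2*z, 0)

d omega = sum_{i<j} (∂f_j/∂x_i - ∂f_i/∂x_j) dx_i ∧ dx_j. Under the identification (dy ∧ dz, dz ∧ dx, dx ∧ dy) ↔ (e_x, e_y, e_z), the coefficients are exactly the components of curl F. Compute:
  ∂R/∂y - ∂Q/∂z = (3*z) - (0) = 3*z
  ∂P/∂z - ∂R/∂x = (1 - 2*z) - (0) = 1 - 2*z
  ∂Q/∂x - ∂P/∂y = (0) - (0) = 0.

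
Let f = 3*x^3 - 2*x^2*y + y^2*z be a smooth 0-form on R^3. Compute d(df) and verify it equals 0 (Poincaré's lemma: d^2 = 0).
d(df) = 0

Step 1: df = sum_i (∂f/∂x_i) dx_i = (x*(9*x - 4*y)) dx + (-2*x^2 + 2*y*z) dy + (y^2) dz.
Step 2: Apply d again. Using the 1-form formula, the coefficient of dx ∧ dy in d(df) is ∂^2 f/∂x ∂y - ∂^2 f/∂y ∂x = (-4*x) - (-4*x) = 0 (equality of mixed partials for smooth f).
Similarly for dx ∧ dz and dy ∧ dz — all coefficients vanish. So d(df) = 0.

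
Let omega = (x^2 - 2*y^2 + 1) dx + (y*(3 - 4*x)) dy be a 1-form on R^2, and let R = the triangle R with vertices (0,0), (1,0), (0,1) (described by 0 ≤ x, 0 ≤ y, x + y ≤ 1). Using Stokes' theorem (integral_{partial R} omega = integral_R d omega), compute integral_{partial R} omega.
integral_(partial R) omega = 0

Stokes: integral_partial_R omega = integral_R d omega with d omega = (∂Q/∂x - ∂P/∂y) dx ∧ dy.
  ∂Q/∂x = -4*y
  ∂P/∂y = -4*y
  integrand = ∂Q/∂x - ∂P/∂y = 0.
Integrating over R: integral_0^1 integral_0^{1-x} (0) dy dx = 0.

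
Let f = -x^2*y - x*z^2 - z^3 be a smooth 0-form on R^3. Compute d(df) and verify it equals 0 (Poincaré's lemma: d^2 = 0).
d(df) = 0

Step 1: df = sum_i (∂f/∂x_i) dx_i = (-2*x*y - z^2) dx + (-x^2) dy + (z*(-2*x - 3*z)) dz.
Step 2: Apply d again. Using the 1-form formula, the coefficient of dx ∧ dy in d(df) is ∂^2 f/∂x ∂y - ∂^2 f/∂y ∂x = (-2*x) - (-2*x) = 0 (equality of mixed partials for smooth f).
Similarly for dx ∧ dz and dy ∧ dz — all coefficients vanish. So d(df) = 0.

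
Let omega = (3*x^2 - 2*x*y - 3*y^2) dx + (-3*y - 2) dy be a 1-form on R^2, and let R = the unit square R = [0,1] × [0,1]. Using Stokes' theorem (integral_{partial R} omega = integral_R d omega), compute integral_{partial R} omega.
integral_(partial R) omega = 4

Stokes: integral_partial_R omega = integral_R d omega with d omega = (∂Q/∂x - ∂P/∂y) dx ∧ dy.
  ∂Q/∂x = 0
  ∂P/∂y = -2*x - 6*y
  integrand = ∂Q/∂x - ∂P/∂y = 2*x + 6*y.
Integrating over R: integral_0^1 integral_0^1 (2*x + 6*y) dx dy = 4.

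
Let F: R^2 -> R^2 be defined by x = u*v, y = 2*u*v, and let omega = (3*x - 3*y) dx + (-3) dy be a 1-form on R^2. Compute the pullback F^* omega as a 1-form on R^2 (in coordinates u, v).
F^* omega = (3*v*(-u*v - 2)) du + (3*u*(-u*v - 2)) dv

Using F^*(f dg) = (f ∘ F) d(g ∘ F), substitute each coordinate x_i by F_i(u, v) in f_i, and replace dx_i by d F_i = (∂F_i/∂u) du + (∂F_i/∂v) dv.
  For the x component: f_1(F) = -3*u*v; d F_1 = (v) du + (u) dv
  For the y component: f_2(F) = -3; d F_2 = (2*v) du + (2*u) dv
Combining and collecting du, dv coefficients:
  coeff of du: 3*v*(-u*v - 2)
  coeff of dv: 3*u*(-u*v - 2)
F^* omega = (3*v*(-u*v - 2)) du + (3*u*(-u*v - 2)) dv.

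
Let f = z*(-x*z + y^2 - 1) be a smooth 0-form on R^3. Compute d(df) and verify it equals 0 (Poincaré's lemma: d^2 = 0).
d(df) = 0

Step 1: df = sum_i (∂f/∂x_i) dx_i = (-z^2) dx + (2*y*z) dy + (-2*x*z + y^2 - 1) dz.
Step 2: Apply d again. Using the 1-form formula, the coefficient of dx ∧ dy in d(df) is ∂^2 f/∂x ∂y - ∂^2 f/∂y ∂x = (0) - (0) = 0 (equality of mixed partials for smooth f).
Similarly for dx ∧ dz and dy ∧ dz — all coefficients vanish. So d(df) = 0.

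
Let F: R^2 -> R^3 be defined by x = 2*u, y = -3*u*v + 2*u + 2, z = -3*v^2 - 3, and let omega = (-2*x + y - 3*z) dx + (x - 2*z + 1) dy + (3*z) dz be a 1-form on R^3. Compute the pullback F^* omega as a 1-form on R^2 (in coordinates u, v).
F^* omega = (-12*u*v - 18*v^3 + 30*v^2 - 21*v + 36) du + (-6*u^2 - 18*u*v^2 - 21*u + 54*v^3 + 54*v) dv

Using F^*(f dg) = (f ∘ F) d(g ∘ F), substitute each coordinate x_i by F_i(u, v) in f_i, and replace dx_i by d F_i = (∂F_i/∂u) du + (∂F_i/∂v) dv.
  For the x component: f_1(F) = -3*u*v - 2*u + 9*v^2 + 11; d F_1 = (2) du + (0) dv
  For the y component: f_2(F) = 2*u + 6*v^2 + 7; d F_2 = (2 - 3*v) du + (-3*u) dv
  For the z component: f_3(F) = -9*v^2 - 9; d F_3 = (0) du + (-6*v) dv
Combining and collecting du, dv coefficients:
  coeff of du: -12*u*v - 18*v^3 + 30*v^2 - 21*v + 36
  coeff of dv: -6*u^2 - 18*u*v^2 - 21*u + 54*v^3 + 54*v
F^* omega = (-12*u*v - 18*v^3 + 30*v^2 - 21*v + 36) du + (-6*u^2 - 18*u*v^2 - 21*u + 54*v^3 + 54*v) dv.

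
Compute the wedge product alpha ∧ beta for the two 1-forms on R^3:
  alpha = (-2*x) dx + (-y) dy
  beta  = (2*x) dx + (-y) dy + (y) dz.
alpha ∧ beta = (4*x*y) dx ∧ dy + (-2*x*y) dx ∧ dz + (-y^2) dy ∧ dz

Distribute the wedge, using dx_i ∧ dx_j = -dx_j ∧ dx_i and dx_i ∧ dx_i = 0. For each pair (i, j) with i < j, the coefficient of dx_i ∧ dx_j in alpha ∧ beta is (alpha_i * beta_j - alpha_j * beta_i). Collecting: alpha ∧ beta = (4*x*y) dx ∧ dy + (-2*x*y) dx ∧ dz + (-y^2) dy ∧ dz.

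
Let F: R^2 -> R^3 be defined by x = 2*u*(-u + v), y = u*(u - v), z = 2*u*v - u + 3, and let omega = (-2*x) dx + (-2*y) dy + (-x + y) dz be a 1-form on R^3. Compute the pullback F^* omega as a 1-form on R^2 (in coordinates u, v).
F^* omega = (u*(-20*u^2 + 36*u*v - 3*u - 16*v^2 + 3*v)) du + (16*u^2*(u - v)) dv

Using F^*(f dg) = (f ∘ F) d(g ∘ F), substitute each coordinate x_i by F_i(u, v) in f_i, and replace dx_i by d F_i = (∂F_i/∂u) du + (∂F_i/∂v) dv.
  For the x component: f_1(F) = 4*u*(u - v); d F_1 = (-4*u + 2*v) du + (2*u) dv
  For the y component: f_2(F) = 2*u*(-u + v); d F_2 = (2*u - v) du + (-u) dv
  For the z component: f_3(F) = 3*u*(u - v); d F_3 = (2*v - 1) du + (2*u) dv
Combining and collecting du, dv coefficients:
  coeff of du: u*(-20*u^2 + 36*u*v - 3*u - 16*v^2 + 3*v)
  coeff of dv: 16*u^2*(u - v)
F^* omega = (u*(-20*u^2 + 36*u*v - 3*u - 16*v^2 + 3*v)) du + (16*u^2*(u - v)) dv.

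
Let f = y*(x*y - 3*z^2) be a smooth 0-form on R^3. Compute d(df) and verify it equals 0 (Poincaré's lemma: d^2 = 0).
d(df) = 0

Step 1: df = sum_i (∂f/∂x_i) dx_i = (y^2) dx + (2*x*y - 3*z^2) dy + (-6*y*z) dz.
Step 2: Apply d again. Using the 1-form formula, the coefficient of dx ∧ dy in d(df) is ∂^2 f/∂x ∂y - ∂^2 f/∂y ∂x = (2*y) - (2*y) = 0 (equality of mixed partials for smooth f).
Similarly for dx ∧ dz and dy ∧ dz — all coefficients vanish. So d(df) = 0.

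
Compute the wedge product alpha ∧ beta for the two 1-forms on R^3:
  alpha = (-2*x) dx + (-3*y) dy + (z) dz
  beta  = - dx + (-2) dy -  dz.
alpha ∧ beta = (4*x - 3*y) dx ∧ dy + (2*x + z) dx ∧ dz + (3*y + 2*z) dy ∧ dz

Distribute the wedge, using dx_i ∧ dx_j = -dx_j ∧ dx_i and dx_i ∧ dx_i = 0. For each pair (i, j) with i < j, the coefficient of dx_i ∧ dx_j in alpha ∧ beta is (alpha_i * beta_j - alpha_j * beta_i). Collecting: alpha ∧ beta = (4*x - 3*y) dx ∧ dy + (2*x + z) dx ∧ dz + (3*y + 2*z) dy ∧ dz.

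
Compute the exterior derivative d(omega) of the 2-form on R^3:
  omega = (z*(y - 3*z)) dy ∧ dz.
d(omega) = 0

For a 2-form omega = sum_{i<j} g_{ij} dx_i ∧ dx_j, the exterior derivative is
  d(omega) = sum_{i<j} d(g_{ij}) ∧ dx_i ∧ dx_j = sum_{i<j, k} (∂g_{ij}/∂x_k) dx_k ∧ dx_i ∧ dx_j.
Expand each term, using dx_k ∧ dx_i ∧ dx_j = sgn(permutation) dx_{(a)} ∧ dx_{(b)} ∧ dx_{(c)} with (a < b < c) sorted:

Collecting like 3-forms: d(omega) = 0.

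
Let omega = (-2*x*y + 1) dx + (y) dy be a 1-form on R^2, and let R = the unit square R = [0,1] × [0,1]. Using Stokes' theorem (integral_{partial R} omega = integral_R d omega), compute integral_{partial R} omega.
integral_(partial R) omega = 1

Stokes: integral_partial_R omega = integral_R d omega with d omega = (∂Q/∂x - ∂P/∂y) dx ∧ dy.
  ∂Q/∂x = 0
  ∂P/∂y = -2*x
  integrand = ∂Q/∂x - ∂P/∂y = 2*x.
Integrating over R: integral_0^1 integral_0^1 (2*x) dx dy = 1.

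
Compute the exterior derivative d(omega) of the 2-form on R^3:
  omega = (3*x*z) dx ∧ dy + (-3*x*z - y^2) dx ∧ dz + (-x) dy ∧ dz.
d(omega) = (3*x + 2*y - 1) dx ∧ dy ∧ dz

For a 2-form omega = sum_{i<j} g_{ij} dx_i ∧ dx_j, the exterior derivative is
  d(omega) = sum_{i<j} d(g_{ij}) ∧ dx_i ∧ dx_j = sum_{i<j, k} (∂g_{ij}/∂x_k) dx_k ∧ dx_i ∧ dx_j.
Expand each term, using dx_k ∧ dx_i ∧ dx_j = sgn(permutation) dx_{(a)} ∧ dx_{(b)} ∧ dx_{(c)} with (a < b < c) sorted:
  d(3*x*z) includes (∂/∂z)(3*x*z) dz = (3*x) dz, which multiplied by dx ∧ dy gives (3*x) dx ∧ dy ∧ dz
  d(-3*x*z - y^2) includes (∂/∂y)(-3*x*z - y^2) dy = (-2*y) dy, which multiplied by dx ∧ dz gives (2*y) dx ∧ dy ∧ dz
  d(-x) includes (∂/∂x)(-x) dx = (-1) dx, which multiplied by dy ∧ dz gives (-1) dx ∧ dy ∧ dz
Collecting like 3-forms: d(omega) = (3*x + 2*y - 1) dx ∧ dy ∧ dz.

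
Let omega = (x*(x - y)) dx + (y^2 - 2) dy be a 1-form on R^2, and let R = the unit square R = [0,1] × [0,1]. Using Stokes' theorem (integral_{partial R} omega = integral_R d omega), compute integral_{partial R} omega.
integral_(partial R) omega = 1/2

Stokes: integral_partial_R omega = integral_R d omega with d omega = (∂Q/∂x - ∂P/∂y) dx ∧ dy.
  ∂Q/∂x = 0
  ∂P/∂y = -x
  integrand = ∂Q/∂x - ∂P/∂y = x.
Integrating over R: integral_0^1 integral_0^1 (x) dx dy = 1/2.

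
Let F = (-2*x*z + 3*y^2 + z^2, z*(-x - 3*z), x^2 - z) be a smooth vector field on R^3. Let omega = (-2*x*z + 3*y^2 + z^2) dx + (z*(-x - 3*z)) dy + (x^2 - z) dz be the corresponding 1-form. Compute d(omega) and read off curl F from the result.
d(omega) = (x + 6*z) dy ∧ dz + (-4*x + 2*z) dz ∧ dx + (-6*y - z) dx ∧ dy; curl F = (x + 6*z, -4*x + 2*z, -6*y - z)

d omega = sum_{i<j} (∂f_j/∂x_i - ∂f_i/∂x_j) dx_i ∧ dx_j. Under the identification (dy ∧ dz, dz ∧ dx, dx ∧ dy) ↔ (e_x, e_y, e_z), the coefficients are exactly the components of curl F. Compute:
  ∂R/∂y - ∂Q/∂z = (0) - (-x - 6*z) = x + 6*z
  ∂P/∂z - ∂R/∂x = (-2*x + 2*z) - (2*x) = -4*x + 2*z
  ∂Q/∂x - ∂P/∂y = (-z) - (6*y) = -6*y - z.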